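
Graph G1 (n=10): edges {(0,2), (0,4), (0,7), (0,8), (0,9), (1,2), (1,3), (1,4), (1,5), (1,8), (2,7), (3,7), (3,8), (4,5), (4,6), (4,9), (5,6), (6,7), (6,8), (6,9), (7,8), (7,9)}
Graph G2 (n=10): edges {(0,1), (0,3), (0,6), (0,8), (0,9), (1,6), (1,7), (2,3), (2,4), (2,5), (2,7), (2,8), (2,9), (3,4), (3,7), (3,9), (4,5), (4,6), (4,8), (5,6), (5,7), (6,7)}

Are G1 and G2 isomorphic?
Yes, isomorphic

The graphs are isomorphic.
One valid mapping φ: V(G1) → V(G2): 0→4, 1→0, 2→8, 3→9, 4→6, 5→1, 6→7, 7→2, 8→3, 9→5

Verify φ preserves adjacency — for each edge of G1, its image is an edge of G2:
  (0,2) → (φ(0),φ(2)) = (4,8) ∈ E(G2) ✓
  (0,4) → (φ(0),φ(4)) = (4,6) ∈ E(G2) ✓
  (0,7) → (φ(0),φ(7)) = (2,4) ∈ E(G2) ✓
  (0,8) → (φ(0),φ(8)) = (3,4) ∈ E(G2) ✓
  (0,9) → (φ(0),φ(9)) = (4,5) ∈ E(G2) ✓
  (1,2) → (φ(1),φ(2)) = (0,8) ∈ E(G2) ✓
  (1,3) → (φ(1),φ(3)) = (0,9) ∈ E(G2) ✓
  (1,4) → (φ(1),φ(4)) = (0,6) ∈ E(G2) ✓
  (1,5) → (φ(1),φ(5)) = (0,1) ∈ E(G2) ✓
  (1,8) → (φ(1),φ(8)) = (0,3) ∈ E(G2) ✓
  (2,7) → (φ(2),φ(7)) = (2,8) ∈ E(G2) ✓
  (3,7) → (φ(3),φ(7)) = (2,9) ∈ E(G2) ✓
  (3,8) → (φ(3),φ(8)) = (3,9) ∈ E(G2) ✓
  (4,5) → (φ(4),φ(5)) = (1,6) ∈ E(G2) ✓
  (4,6) → (φ(4),φ(6)) = (6,7) ∈ E(G2) ✓
  (4,9) → (φ(4),φ(9)) = (5,6) ∈ E(G2) ✓
  (5,6) → (φ(5),φ(6)) = (1,7) ∈ E(G2) ✓
  (6,7) → (φ(6),φ(7)) = (2,7) ∈ E(G2) ✓
  (6,8) → (φ(6),φ(8)) = (3,7) ∈ E(G2) ✓
  (6,9) → (φ(6),φ(9)) = (5,7) ∈ E(G2) ✓
  (7,8) → (φ(7),φ(8)) = (2,3) ∈ E(G2) ✓
  (7,9) → (φ(7),φ(9)) = (2,5) ∈ E(G2) ✓
All 22 edges of G1 map to edges of G2, and |E(G1)| = |E(G2)| = 22, so φ is a bijection on edges as well as vertices. Hence G1 ≅ G2.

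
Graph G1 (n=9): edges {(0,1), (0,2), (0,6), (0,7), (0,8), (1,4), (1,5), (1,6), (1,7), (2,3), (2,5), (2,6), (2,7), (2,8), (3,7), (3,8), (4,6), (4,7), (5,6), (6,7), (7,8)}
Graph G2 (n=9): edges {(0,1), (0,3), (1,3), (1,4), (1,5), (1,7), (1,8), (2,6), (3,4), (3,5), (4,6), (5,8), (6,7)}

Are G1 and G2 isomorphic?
No, not isomorphic

The graphs are NOT isomorphic.

Degrees in G1: deg(0)=5, deg(1)=5, deg(2)=6, deg(3)=3, deg(4)=3, deg(5)=3, deg(6)=6, deg(7)=7, deg(8)=4.
Sorted degree sequence of G1: [7, 6, 6, 5, 5, 4, 3, 3, 3].
Degrees in G2: deg(0)=2, deg(1)=6, deg(2)=1, deg(3)=4, deg(4)=3, deg(5)=3, deg(6)=3, deg(7)=2, deg(8)=2.
Sorted degree sequence of G2: [6, 4, 3, 3, 3, 2, 2, 2, 1].
The (sorted) degree sequence is an isomorphism invariant, so since G1 and G2 have different degree sequences they cannot be isomorphic.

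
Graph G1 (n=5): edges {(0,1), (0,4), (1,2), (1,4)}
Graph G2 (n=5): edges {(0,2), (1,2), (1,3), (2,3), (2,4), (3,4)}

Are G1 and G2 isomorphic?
No, not isomorphic

The graphs are NOT isomorphic.

Degrees in G1: deg(0)=2, deg(1)=3, deg(2)=1, deg(3)=0, deg(4)=2.
Sorted degree sequence of G1: [3, 2, 2, 1, 0].
Degrees in G2: deg(0)=1, deg(1)=2, deg(2)=4, deg(3)=3, deg(4)=2.
Sorted degree sequence of G2: [4, 3, 2, 2, 1].
The (sorted) degree sequence is an isomorphism invariant, so since G1 and G2 have different degree sequences they cannot be isomorphic.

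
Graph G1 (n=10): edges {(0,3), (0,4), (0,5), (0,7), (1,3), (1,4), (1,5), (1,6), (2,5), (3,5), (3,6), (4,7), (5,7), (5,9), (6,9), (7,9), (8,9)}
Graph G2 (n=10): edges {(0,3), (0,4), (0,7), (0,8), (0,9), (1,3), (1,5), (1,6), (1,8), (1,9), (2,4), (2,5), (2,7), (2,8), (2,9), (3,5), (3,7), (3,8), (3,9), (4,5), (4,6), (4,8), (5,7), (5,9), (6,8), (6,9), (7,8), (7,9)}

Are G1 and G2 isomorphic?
No, not isomorphic

The graphs are NOT isomorphic.

Degrees in G1: deg(0)=4, deg(1)=4, deg(2)=1, deg(3)=4, deg(4)=3, deg(5)=6, deg(6)=3, deg(7)=4, deg(8)=1, deg(9)=4.
Sorted degree sequence of G1: [6, 4, 4, 4, 4, 4, 3, 3, 1, 1].
Degrees in G2: deg(0)=5, deg(1)=5, deg(2)=5, deg(3)=6, deg(4)=5, deg(5)=6, deg(6)=4, deg(7)=6, deg(8)=7, deg(9)=7.
Sorted degree sequence of G2: [7, 7, 6, 6, 6, 5, 5, 5, 5, 4].
The (sorted) degree sequence is an isomorphism invariant, so since G1 and G2 have different degree sequences they cannot be isomorphic.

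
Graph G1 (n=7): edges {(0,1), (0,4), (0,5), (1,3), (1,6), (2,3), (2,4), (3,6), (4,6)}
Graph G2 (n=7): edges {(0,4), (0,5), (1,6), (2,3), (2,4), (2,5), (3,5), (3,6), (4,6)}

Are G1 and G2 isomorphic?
Yes, isomorphic

The graphs are isomorphic.
One valid mapping φ: V(G1) → V(G2): 0→6, 1→3, 2→0, 3→5, 4→4, 5→1, 6→2

Verify φ preserves adjacency — for each edge of G1, its image is an edge of G2:
  (0,1) → (φ(0),φ(1)) = (3,6) ∈ E(G2) ✓
  (0,4) → (φ(0),φ(4)) = (4,6) ∈ E(G2) ✓
  (0,5) → (φ(0),φ(5)) = (1,6) ∈ E(G2) ✓
  (1,3) → (φ(1),φ(3)) = (3,5) ∈ E(G2) ✓
  (1,6) → (φ(1),φ(6)) = (2,3) ∈ E(G2) ✓
  (2,3) → (φ(2),φ(3)) = (0,5) ∈ E(G2) ✓
  (2,4) → (φ(2),φ(4)) = (0,4) ∈ E(G2) ✓
  (3,6) → (φ(3),φ(6)) = (2,5) ∈ E(G2) ✓
  (4,6) → (φ(4),φ(6)) = (2,4) ∈ E(G2) ✓
All 9 edges of G1 map to edges of G2, and |E(G1)| = |E(G2)| = 9, so φ is a bijection on edges as well as vertices. Hence G1 ≅ G2.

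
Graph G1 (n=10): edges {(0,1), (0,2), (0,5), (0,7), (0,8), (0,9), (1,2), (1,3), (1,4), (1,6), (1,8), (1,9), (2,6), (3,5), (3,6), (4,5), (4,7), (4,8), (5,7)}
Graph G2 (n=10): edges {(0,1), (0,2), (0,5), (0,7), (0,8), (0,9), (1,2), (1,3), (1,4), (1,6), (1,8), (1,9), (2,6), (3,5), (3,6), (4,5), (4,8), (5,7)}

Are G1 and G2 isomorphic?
No, not isomorphic

The graphs are NOT isomorphic.

Counting edges: G1 has 19 edge(s); G2 has 18 edge(s).
Edge count is an isomorphism invariant (a bijection on vertices induces a bijection on edges), so differing edge counts rule out isomorphism.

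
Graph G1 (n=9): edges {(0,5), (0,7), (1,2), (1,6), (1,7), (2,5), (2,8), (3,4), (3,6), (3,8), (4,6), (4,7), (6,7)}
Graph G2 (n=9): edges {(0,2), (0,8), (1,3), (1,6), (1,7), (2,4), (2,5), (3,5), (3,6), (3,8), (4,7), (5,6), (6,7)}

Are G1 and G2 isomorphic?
Yes, isomorphic

The graphs are isomorphic.
One valid mapping φ: V(G1) → V(G2): 0→8, 1→5, 2→2, 3→7, 4→1, 5→0, 6→6, 7→3, 8→4

Verify φ preserves adjacency — for each edge of G1, its image is an edge of G2:
  (0,5) → (φ(0),φ(5)) = (0,8) ∈ E(G2) ✓
  (0,7) → (φ(0),φ(7)) = (3,8) ∈ E(G2) ✓
  (1,2) → (φ(1),φ(2)) = (2,5) ∈ E(G2) ✓
  (1,6) → (φ(1),φ(6)) = (5,6) ∈ E(G2) ✓
  (1,7) → (φ(1),φ(7)) = (3,5) ∈ E(G2) ✓
  (2,5) → (φ(2),φ(5)) = (0,2) ∈ E(G2) ✓
  (2,8) → (φ(2),φ(8)) = (2,4) ∈ E(G2) ✓
  (3,4) → (φ(3),φ(4)) = (1,7) ∈ E(G2) ✓
  (3,6) → (φ(3),φ(6)) = (6,7) ∈ E(G2) ✓
  (3,8) → (φ(3),φ(8)) = (4,7) ∈ E(G2) ✓
  (4,6) → (φ(4),φ(6)) = (1,6) ∈ E(G2) ✓
  (4,7) → (φ(4),φ(7)) = (1,3) ∈ E(G2) ✓
  (6,7) → (φ(6),φ(7)) = (3,6) ∈ E(G2) ✓
All 13 edges of G1 map to edges of G2, and |E(G1)| = |E(G2)| = 13, so φ is a bijection on edges as well as vertices. Hence G1 ≅ G2.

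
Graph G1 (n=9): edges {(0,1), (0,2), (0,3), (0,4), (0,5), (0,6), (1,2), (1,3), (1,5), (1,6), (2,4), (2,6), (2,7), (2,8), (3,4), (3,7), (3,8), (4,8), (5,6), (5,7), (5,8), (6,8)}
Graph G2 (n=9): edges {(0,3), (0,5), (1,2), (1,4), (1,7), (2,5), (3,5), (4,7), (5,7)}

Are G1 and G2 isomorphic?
No, not isomorphic

The graphs are NOT isomorphic.

Connected components of G1: 1 component(s) with vertex sets [[0, 1, 2, 3, 4, 5, 6, 7, 8]], sizes [9].
Connected components of G2: 3 component(s) with vertex sets [[6], [8], [0, 1, 2, 3, 4, 5, 7]], sizes [1, 1, 7].
The number of connected components (and the multiset of component sizes) is an isomorphism invariant — an isomorphism maps each component of G1 bijectively onto a component of G2. Since G1 has 1 component(s) and G2 has 3, they cannot be isomorphic.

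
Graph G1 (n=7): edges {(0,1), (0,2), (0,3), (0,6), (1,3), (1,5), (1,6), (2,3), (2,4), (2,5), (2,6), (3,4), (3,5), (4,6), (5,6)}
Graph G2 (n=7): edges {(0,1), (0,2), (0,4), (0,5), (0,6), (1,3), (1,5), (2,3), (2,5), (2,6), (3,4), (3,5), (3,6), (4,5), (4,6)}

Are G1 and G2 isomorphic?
Yes, isomorphic

The graphs are isomorphic.
One valid mapping φ: V(G1) → V(G2): 0→4, 1→6, 2→5, 3→0, 4→1, 5→2, 6→3

Verify φ preserves adjacency — for each edge of G1, its image is an edge of G2:
  (0,1) → (φ(0),φ(1)) = (4,6) ∈ E(G2) ✓
  (0,2) → (φ(0),φ(2)) = (4,5) ∈ E(G2) ✓
  (0,3) → (φ(0),φ(3)) = (0,4) ∈ E(G2) ✓
  (0,6) → (φ(0),φ(6)) = (3,4) ∈ E(G2) ✓
  (1,3) → (φ(1),φ(3)) = (0,6) ∈ E(G2) ✓
  (1,5) → (φ(1),φ(5)) = (2,6) ∈ E(G2) ✓
  (1,6) → (φ(1),φ(6)) = (3,6) ∈ E(G2) ✓
  (2,3) → (φ(2),φ(3)) = (0,5) ∈ E(G2) ✓
  (2,4) → (φ(2),φ(4)) = (1,5) ∈ E(G2) ✓
  (2,5) → (φ(2),φ(5)) = (2,5) ∈ E(G2) ✓
  (2,6) → (φ(2),φ(6)) = (3,5) ∈ E(G2) ✓
  (3,4) → (φ(3),φ(4)) = (0,1) ∈ E(G2) ✓
  (3,5) → (φ(3),φ(5)) = (0,2) ∈ E(G2) ✓
  (4,6) → (φ(4),φ(6)) = (1,3) ∈ E(G2) ✓
  (5,6) → (φ(5),φ(6)) = (2,3) ∈ E(G2) ✓
All 15 edges of G1 map to edges of G2, and |E(G1)| = |E(G2)| = 15, so φ is a bijection on edges as well as vertices. Hence G1 ≅ G2.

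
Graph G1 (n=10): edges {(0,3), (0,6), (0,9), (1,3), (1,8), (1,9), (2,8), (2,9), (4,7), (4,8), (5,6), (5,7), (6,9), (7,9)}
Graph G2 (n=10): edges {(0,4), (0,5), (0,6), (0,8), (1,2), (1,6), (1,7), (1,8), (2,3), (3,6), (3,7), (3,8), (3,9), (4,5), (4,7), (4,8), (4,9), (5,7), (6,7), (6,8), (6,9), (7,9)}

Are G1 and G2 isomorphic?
No, not isomorphic

The graphs are NOT isomorphic.

Degrees in G1: deg(0)=3, deg(1)=3, deg(2)=2, deg(3)=2, deg(4)=2, deg(5)=2, deg(6)=3, deg(7)=3, deg(8)=3, deg(9)=5.
Sorted degree sequence of G1: [5, 3, 3, 3, 3, 3, 2, 2, 2, 2].
Degrees in G2: deg(0)=4, deg(1)=4, deg(2)=2, deg(3)=5, deg(4)=5, deg(5)=3, deg(6)=6, deg(7)=6, deg(8)=5, deg(9)=4.
Sorted degree sequence of G2: [6, 6, 5, 5, 5, 4, 4, 4, 3, 2].
The (sorted) degree sequence is an isomorphism invariant, so since G1 and G2 have different degree sequences they cannot be isomorphic.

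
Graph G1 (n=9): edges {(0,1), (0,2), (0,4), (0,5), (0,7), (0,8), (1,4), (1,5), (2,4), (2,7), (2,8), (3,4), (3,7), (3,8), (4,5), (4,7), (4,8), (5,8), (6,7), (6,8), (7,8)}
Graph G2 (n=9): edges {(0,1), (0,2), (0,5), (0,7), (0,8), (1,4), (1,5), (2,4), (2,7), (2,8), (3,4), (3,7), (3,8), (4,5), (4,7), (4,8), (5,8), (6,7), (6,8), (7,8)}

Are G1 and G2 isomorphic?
No, not isomorphic

The graphs are NOT isomorphic.

Counting edges: G1 has 21 edge(s); G2 has 20 edge(s).
Edge count is an isomorphism invariant (a bijection on vertices induces a bijection on edges), so differing edge counts rule out isomorphism.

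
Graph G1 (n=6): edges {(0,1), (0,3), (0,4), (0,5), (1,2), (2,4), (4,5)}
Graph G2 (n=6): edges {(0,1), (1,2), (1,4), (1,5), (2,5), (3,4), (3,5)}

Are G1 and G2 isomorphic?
Yes, isomorphic

The graphs are isomorphic.
One valid mapping φ: V(G1) → V(G2): 0→1, 1→4, 2→3, 3→0, 4→5, 5→2

Verify φ preserves adjacency — for each edge of G1, its image is an edge of G2:
  (0,1) → (φ(0),φ(1)) = (1,4) ∈ E(G2) ✓
  (0,3) → (φ(0),φ(3)) = (0,1) ∈ E(G2) ✓
  (0,4) → (φ(0),φ(4)) = (1,5) ∈ E(G2) ✓
  (0,5) → (φ(0),φ(5)) = (1,2) ∈ E(G2) ✓
  (1,2) → (φ(1),φ(2)) = (3,4) ∈ E(G2) ✓
  (2,4) → (φ(2),φ(4)) = (3,5) ∈ E(G2) ✓
  (4,5) → (φ(4),φ(5)) = (2,5) ∈ E(G2) ✓
All 7 edges of G1 map to edges of G2, and |E(G1)| = |E(G2)| = 7, so φ is a bijection on edges as well as vertices. Hence G1 ≅ G2.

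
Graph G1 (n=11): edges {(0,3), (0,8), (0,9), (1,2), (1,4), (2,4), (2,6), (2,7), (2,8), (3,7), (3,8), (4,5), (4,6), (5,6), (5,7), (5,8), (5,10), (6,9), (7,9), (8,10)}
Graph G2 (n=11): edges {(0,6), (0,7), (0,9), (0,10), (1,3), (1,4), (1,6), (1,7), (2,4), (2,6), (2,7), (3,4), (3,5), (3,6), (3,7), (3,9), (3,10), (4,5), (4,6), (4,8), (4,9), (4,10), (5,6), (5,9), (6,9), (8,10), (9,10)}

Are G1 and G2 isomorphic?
No, not isomorphic

The graphs are NOT isomorphic.

Degrees in G1: deg(0)=3, deg(1)=2, deg(2)=5, deg(3)=3, deg(4)=4, deg(5)=5, deg(6)=4, deg(7)=4, deg(8)=5, deg(9)=3, deg(10)=2.
Sorted degree sequence of G1: [5, 5, 5, 4, 4, 4, 3, 3, 3, 2, 2].
Degrees in G2: deg(0)=4, deg(1)=4, deg(2)=3, deg(3)=7, deg(4)=8, deg(5)=4, deg(6)=7, deg(7)=4, deg(8)=2, deg(9)=6, deg(10)=5.
Sorted degree sequence of G2: [8, 7, 7, 6, 5, 4, 4, 4, 4, 3, 2].
The (sorted) degree sequence is an isomorphism invariant, so since G1 and G2 have different degree sequences they cannot be isomorphic.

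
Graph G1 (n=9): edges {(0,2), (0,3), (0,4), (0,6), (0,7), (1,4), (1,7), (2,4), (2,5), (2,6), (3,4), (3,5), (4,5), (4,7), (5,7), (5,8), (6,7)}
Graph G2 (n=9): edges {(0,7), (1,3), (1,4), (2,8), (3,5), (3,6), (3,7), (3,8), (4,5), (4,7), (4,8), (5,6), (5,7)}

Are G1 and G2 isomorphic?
No, not isomorphic

The graphs are NOT isomorphic.

Counting triangles (3-cliques): G1 has 9, G2 has 3.
Triangle count is an isomorphism invariant, so differing triangle counts rule out isomorphism.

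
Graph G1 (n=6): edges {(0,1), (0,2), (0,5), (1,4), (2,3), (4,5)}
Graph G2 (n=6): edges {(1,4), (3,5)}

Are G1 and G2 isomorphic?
No, not isomorphic

The graphs are NOT isomorphic.

Connected components of G1: 1 component(s) with vertex sets [[0, 1, 2, 3, 4, 5]], sizes [6].
Connected components of G2: 4 component(s) with vertex sets [[0], [2], [1, 4], [3, 5]], sizes [1, 1, 2, 2].
The number of connected components (and the multiset of component sizes) is an isomorphism invariant — an isomorphism maps each component of G1 bijectively onto a component of G2. Since G1 has 1 component(s) and G2 has 4, they cannot be isomorphic.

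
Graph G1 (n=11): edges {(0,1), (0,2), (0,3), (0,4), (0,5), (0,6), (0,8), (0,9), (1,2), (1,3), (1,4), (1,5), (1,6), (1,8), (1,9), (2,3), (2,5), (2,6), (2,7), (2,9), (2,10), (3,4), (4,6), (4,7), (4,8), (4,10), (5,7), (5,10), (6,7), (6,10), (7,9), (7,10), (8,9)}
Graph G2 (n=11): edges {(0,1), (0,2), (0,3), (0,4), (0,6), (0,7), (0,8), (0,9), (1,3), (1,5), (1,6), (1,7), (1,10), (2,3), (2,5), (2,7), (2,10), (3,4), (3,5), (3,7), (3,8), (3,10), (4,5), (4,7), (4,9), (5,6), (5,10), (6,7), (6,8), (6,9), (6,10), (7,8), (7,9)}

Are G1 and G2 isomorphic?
Yes, isomorphic

The graphs are isomorphic.
One valid mapping φ: V(G1) → V(G2): 0→7, 1→0, 2→3, 3→8, 4→6, 5→2, 6→1, 7→5, 8→9, 9→4, 10→10

Verify φ preserves adjacency — for each edge of G1, its image is an edge of G2:
  (0,1) → (φ(0),φ(1)) = (0,7) ∈ E(G2) ✓
  (0,2) → (φ(0),φ(2)) = (3,7) ∈ E(G2) ✓
  (0,3) → (φ(0),φ(3)) = (7,8) ∈ E(G2) ✓
  (0,4) → (φ(0),φ(4)) = (6,7) ∈ E(G2) ✓
  (0,5) → (φ(0),φ(5)) = (2,7) ∈ E(G2) ✓
  (0,6) → (φ(0),φ(6)) = (1,7) ∈ E(G2) ✓
  (0,8) → (φ(0),φ(8)) = (7,9) ∈ E(G2) ✓
  (0,9) → (φ(0),φ(9)) = (4,7) ∈ E(G2) ✓
  (1,2) → (φ(1),φ(2)) = (0,3) ∈ E(G2) ✓
  (1,3) → (φ(1),φ(3)) = (0,8) ∈ E(G2) ✓
  (1,4) → (φ(1),φ(4)) = (0,6) ∈ E(G2) ✓
  (1,5) → (φ(1),φ(5)) = (0,2) ∈ E(G2) ✓
  (1,6) → (φ(1),φ(6)) = (0,1) ∈ E(G2) ✓
  (1,8) → (φ(1),φ(8)) = (0,9) ∈ E(G2) ✓
  (1,9) → (φ(1),φ(9)) = (0,4) ∈ E(G2) ✓
  (2,3) → (φ(2),φ(3)) = (3,8) ∈ E(G2) ✓
  (2,5) → (φ(2),φ(5)) = (2,3) ∈ E(G2) ✓
  (2,6) → (φ(2),φ(6)) = (1,3) ∈ E(G2) ✓
  (2,7) → (φ(2),φ(7)) = (3,5) ∈ E(G2) ✓
  (2,9) → (φ(2),φ(9)) = (3,4) ∈ E(G2) ✓
  (2,10) → (φ(2),φ(10)) = (3,10) ∈ E(G2) ✓
  (3,4) → (φ(3),φ(4)) = (6,8) ∈ E(G2) ✓
  (4,6) → (φ(4),φ(6)) = (1,6) ∈ E(G2) ✓
  (4,7) → (φ(4),φ(7)) = (5,6) ∈ E(G2) ✓
  (4,8) → (φ(4),φ(8)) = (6,9) ∈ E(G2) ✓
  (4,10) → (φ(4),φ(10)) = (6,10) ∈ E(G2) ✓
  (5,7) → (φ(5),φ(7)) = (2,5) ∈ E(G2) ✓
  (5,10) → (φ(5),φ(10)) = (2,10) ∈ E(G2) ✓
  (6,7) → (φ(6),φ(7)) = (1,5) ∈ E(G2) ✓
  (6,10) → (φ(6),φ(10)) = (1,10) ∈ E(G2) ✓
  (7,9) → (φ(7),φ(9)) = (4,5) ∈ E(G2) ✓
  (7,10) → (φ(7),φ(10)) = (5,10) ∈ E(G2) ✓
  (8,9) → (φ(8),φ(9)) = (4,9) ∈ E(G2) ✓
All 33 edges of G1 map to edges of G2, and |E(G1)| = |E(G2)| = 33, so φ is a bijection on edges as well as vertices. Hence G1 ≅ G2.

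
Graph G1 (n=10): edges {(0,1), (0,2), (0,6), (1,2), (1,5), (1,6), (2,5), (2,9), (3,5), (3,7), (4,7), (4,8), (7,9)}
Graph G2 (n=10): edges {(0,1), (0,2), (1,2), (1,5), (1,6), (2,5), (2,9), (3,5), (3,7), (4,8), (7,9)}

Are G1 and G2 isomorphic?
No, not isomorphic

The graphs are NOT isomorphic.

Counting edges: G1 has 13 edge(s); G2 has 11 edge(s).
Edge count is an isomorphism invariant (a bijection on vertices induces a bijection on edges), so differing edge counts rule out isomorphism.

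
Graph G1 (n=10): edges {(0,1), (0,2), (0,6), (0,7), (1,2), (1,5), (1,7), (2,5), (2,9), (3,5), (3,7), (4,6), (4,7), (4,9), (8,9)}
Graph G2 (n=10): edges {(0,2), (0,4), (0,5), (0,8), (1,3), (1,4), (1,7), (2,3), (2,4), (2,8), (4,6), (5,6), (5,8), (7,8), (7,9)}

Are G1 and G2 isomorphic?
Yes, isomorphic

The graphs are isomorphic.
One valid mapping φ: V(G1) → V(G2): 0→2, 1→0, 2→8, 3→6, 4→1, 5→5, 6→3, 7→4, 8→9, 9→7

Verify φ preserves adjacency — for each edge of G1, its image is an edge of G2:
  (0,1) → (φ(0),φ(1)) = (0,2) ∈ E(G2) ✓
  (0,2) → (φ(0),φ(2)) = (2,8) ∈ E(G2) ✓
  (0,6) → (φ(0),φ(6)) = (2,3) ∈ E(G2) ✓
  (0,7) → (φ(0),φ(7)) = (2,4) ∈ E(G2) ✓
  (1,2) → (φ(1),φ(2)) = (0,8) ∈ E(G2) ✓
  (1,5) → (φ(1),φ(5)) = (0,5) ∈ E(G2) ✓
  (1,7) → (φ(1),φ(7)) = (0,4) ∈ E(G2) ✓
  (2,5) → (φ(2),φ(5)) = (5,8) ∈ E(G2) ✓
  (2,9) → (φ(2),φ(9)) = (7,8) ∈ E(G2) ✓
  (3,5) → (φ(3),φ(5)) = (5,6) ∈ E(G2) ✓
  (3,7) → (φ(3),φ(7)) = (4,6) ∈ E(G2) ✓
  (4,6) → (φ(4),φ(6)) = (1,3) ∈ E(G2) ✓
  (4,7) → (φ(4),φ(7)) = (1,4) ∈ E(G2) ✓
  (4,9) → (φ(4),φ(9)) = (1,7) ∈ E(G2) ✓
  (8,9) → (φ(8),φ(9)) = (7,9) ∈ E(G2) ✓
All 15 edges of G1 map to edges of G2, and |E(G1)| = |E(G2)| = 15, so φ is a bijection on edges as well as vertices. Hence G1 ≅ G2.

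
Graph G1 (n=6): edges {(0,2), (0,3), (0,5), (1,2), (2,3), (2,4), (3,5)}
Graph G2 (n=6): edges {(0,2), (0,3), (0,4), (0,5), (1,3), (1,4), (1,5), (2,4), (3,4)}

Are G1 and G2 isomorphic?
No, not isomorphic

The graphs are NOT isomorphic.

Counting triangles (3-cliques): G1 has 2, G2 has 3.
Triangle count is an isomorphism invariant, so differing triangle counts rule out isomorphism.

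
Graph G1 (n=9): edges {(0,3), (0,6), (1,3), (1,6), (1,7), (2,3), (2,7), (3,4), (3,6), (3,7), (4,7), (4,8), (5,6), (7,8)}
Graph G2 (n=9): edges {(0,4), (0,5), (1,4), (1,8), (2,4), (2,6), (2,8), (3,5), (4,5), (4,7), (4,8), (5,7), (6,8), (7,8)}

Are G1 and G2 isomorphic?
Yes, isomorphic

The graphs are isomorphic.
One valid mapping φ: V(G1) → V(G2): 0→0, 1→7, 2→1, 3→4, 4→2, 5→3, 6→5, 7→8, 8→6

Verify φ preserves adjacency — for each edge of G1, its image is an edge of G2:
  (0,3) → (φ(0),φ(3)) = (0,4) ∈ E(G2) ✓
  (0,6) → (φ(0),φ(6)) = (0,5) ∈ E(G2) ✓
  (1,3) → (φ(1),φ(3)) = (4,7) ∈ E(G2) ✓
  (1,6) → (φ(1),φ(6)) = (5,7) ∈ E(G2) ✓
  (1,7) → (φ(1),φ(7)) = (7,8) ∈ E(G2) ✓
  (2,3) → (φ(2),φ(3)) = (1,4) ∈ E(G2) ✓
  (2,7) → (φ(2),φ(7)) = (1,8) ∈ E(G2) ✓
  (3,4) → (φ(3),φ(4)) = (2,4) ∈ E(G2) ✓
  (3,6) → (φ(3),φ(6)) = (4,5) ∈ E(G2) ✓
  (3,7) → (φ(3),φ(7)) = (4,8) ∈ E(G2) ✓
  (4,7) → (φ(4),φ(7)) = (2,8) ∈ E(G2) ✓
  (4,8) → (φ(4),φ(8)) = (2,6) ∈ E(G2) ✓
  (5,6) → (φ(5),φ(6)) = (3,5) ∈ E(G2) ✓
  (7,8) → (φ(7),φ(8)) = (6,8) ∈ E(G2) ✓
All 14 edges of G1 map to edges of G2, and |E(G1)| = |E(G2)| = 14, so φ is a bijection on edges as well as vertices. Hence G1 ≅ G2.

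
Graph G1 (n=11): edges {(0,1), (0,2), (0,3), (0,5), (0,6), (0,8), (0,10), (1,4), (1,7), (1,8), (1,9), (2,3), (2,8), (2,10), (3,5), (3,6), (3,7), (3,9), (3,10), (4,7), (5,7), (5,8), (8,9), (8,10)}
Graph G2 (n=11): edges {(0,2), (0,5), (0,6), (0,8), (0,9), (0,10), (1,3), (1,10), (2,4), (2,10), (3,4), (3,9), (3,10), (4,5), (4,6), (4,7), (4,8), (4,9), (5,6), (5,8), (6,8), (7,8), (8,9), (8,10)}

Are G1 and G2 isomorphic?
Yes, isomorphic

The graphs are isomorphic.
One valid mapping φ: V(G1) → V(G2): 0→8, 1→10, 2→5, 3→4, 4→1, 5→9, 6→7, 7→3, 8→0, 9→2, 10→6

Verify φ preserves adjacency — for each edge of G1, its image is an edge of G2:
  (0,1) → (φ(0),φ(1)) = (8,10) ∈ E(G2) ✓
  (0,2) → (φ(0),φ(2)) = (5,8) ∈ E(G2) ✓
  (0,3) → (φ(0),φ(3)) = (4,8) ∈ E(G2) ✓
  (0,5) → (φ(0),φ(5)) = (8,9) ∈ E(G2) ✓
  (0,6) → (φ(0),φ(6)) = (7,8) ∈ E(G2) ✓
  (0,8) → (φ(0),φ(8)) = (0,8) ∈ E(G2) ✓
  (0,10) → (φ(0),φ(10)) = (6,8) ∈ E(G2) ✓
  (1,4) → (φ(1),φ(4)) = (1,10) ∈ E(G2) ✓
  (1,7) → (φ(1),φ(7)) = (3,10) ∈ E(G2) ✓
  (1,8) → (φ(1),φ(8)) = (0,10) ∈ E(G2) ✓
  (1,9) → (φ(1),φ(9)) = (2,10) ∈ E(G2) ✓
  (2,3) → (φ(2),φ(3)) = (4,5) ∈ E(G2) ✓
  (2,8) → (φ(2),φ(8)) = (0,5) ∈ E(G2) ✓
  (2,10) → (φ(2),φ(10)) = (5,6) ∈ E(G2) ✓
  (3,5) → (φ(3),φ(5)) = (4,9) ∈ E(G2) ✓
  (3,6) → (φ(3),φ(6)) = (4,7) ∈ E(G2) ✓
  (3,7) → (φ(3),φ(7)) = (3,4) ∈ E(G2) ✓
  (3,9) → (φ(3),φ(9)) = (2,4) ∈ E(G2) ✓
  (3,10) → (φ(3),φ(10)) = (4,6) ∈ E(G2) ✓
  (4,7) → (φ(4),φ(7)) = (1,3) ∈ E(G2) ✓
  (5,7) → (φ(5),φ(7)) = (3,9) ∈ E(G2) ✓
  (5,8) → (φ(5),φ(8)) = (0,9) ∈ E(G2) ✓
  (8,9) → (φ(8),φ(9)) = (0,2) ∈ E(G2) ✓
  (8,10) → (φ(8),φ(10)) = (0,6) ∈ E(G2) ✓
All 24 edges of G1 map to edges of G2, and |E(G1)| = |E(G2)| = 24, so φ is a bijection on edges as well as vertices. Hence G1 ≅ G2.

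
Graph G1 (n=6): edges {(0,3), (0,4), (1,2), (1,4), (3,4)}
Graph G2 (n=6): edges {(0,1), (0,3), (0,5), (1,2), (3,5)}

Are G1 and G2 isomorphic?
Yes, isomorphic

The graphs are isomorphic.
One valid mapping φ: V(G1) → V(G2): 0→3, 1→1, 2→2, 3→5, 4→0, 5→4

Verify φ preserves adjacency — for each edge of G1, its image is an edge of G2:
  (0,3) → (φ(0),φ(3)) = (3,5) ∈ E(G2) ✓
  (0,4) → (φ(0),φ(4)) = (0,3) ∈ E(G2) ✓
  (1,2) → (φ(1),φ(2)) = (1,2) ∈ E(G2) ✓
  (1,4) → (φ(1),φ(4)) = (0,1) ∈ E(G2) ✓
  (3,4) → (φ(3),φ(4)) = (0,5) ∈ E(G2) ✓
All 5 edges of G1 map to edges of G2, and |E(G1)| = |E(G2)| = 5, so φ is a bijection on edges as well as vertices. Hence G1 ≅ G2.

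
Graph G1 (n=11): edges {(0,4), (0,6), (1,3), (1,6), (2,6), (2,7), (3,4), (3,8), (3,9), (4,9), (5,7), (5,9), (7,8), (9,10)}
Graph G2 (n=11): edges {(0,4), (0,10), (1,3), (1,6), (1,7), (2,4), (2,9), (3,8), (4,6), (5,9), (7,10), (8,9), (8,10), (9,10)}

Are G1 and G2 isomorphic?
Yes, isomorphic

The graphs are isomorphic.
One valid mapping φ: V(G1) → V(G2): 0→3, 1→7, 2→6, 3→10, 4→8, 5→2, 6→1, 7→4, 8→0, 9→9, 10→5

Verify φ preserves adjacency — for each edge of G1, its image is an edge of G2:
  (0,4) → (φ(0),φ(4)) = (3,8) ∈ E(G2) ✓
  (0,6) → (φ(0),φ(6)) = (1,3) ∈ E(G2) ✓
  (1,3) → (φ(1),φ(3)) = (7,10) ∈ E(G2) ✓
  (1,6) → (φ(1),φ(6)) = (1,7) ∈ E(G2) ✓
  (2,6) → (φ(2),φ(6)) = (1,6) ∈ E(G2) ✓
  (2,7) → (φ(2),φ(7)) = (4,6) ∈ E(G2) ✓
  (3,4) → (φ(3),φ(4)) = (8,10) ∈ E(G2) ✓
  (3,8) → (φ(3),φ(8)) = (0,10) ∈ E(G2) ✓
  (3,9) → (φ(3),φ(9)) = (9,10) ∈ E(G2) ✓
  (4,9) → (φ(4),φ(9)) = (8,9) ∈ E(G2) ✓
  (5,7) → (φ(5),φ(7)) = (2,4) ∈ E(G2) ✓
  (5,9) → (φ(5),φ(9)) = (2,9) ∈ E(G2) ✓
  (7,8) → (φ(7),φ(8)) = (0,4) ∈ E(G2) ✓
  (9,10) → (φ(9),φ(10)) = (5,9) ∈ E(G2) ✓
All 14 edges of G1 map to edges of G2, and |E(G1)| = |E(G2)| = 14, so φ is a bijection on edges as well as vertices. Hence G1 ≅ G2.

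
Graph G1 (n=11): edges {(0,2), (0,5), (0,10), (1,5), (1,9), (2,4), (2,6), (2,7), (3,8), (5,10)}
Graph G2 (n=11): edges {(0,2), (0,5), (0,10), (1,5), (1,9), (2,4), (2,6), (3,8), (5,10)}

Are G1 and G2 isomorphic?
No, not isomorphic

The graphs are NOT isomorphic.

Counting edges: G1 has 10 edge(s); G2 has 9 edge(s).
Edge count is an isomorphism invariant (a bijection on vertices induces a bijection on edges), so differing edge counts rule out isomorphism.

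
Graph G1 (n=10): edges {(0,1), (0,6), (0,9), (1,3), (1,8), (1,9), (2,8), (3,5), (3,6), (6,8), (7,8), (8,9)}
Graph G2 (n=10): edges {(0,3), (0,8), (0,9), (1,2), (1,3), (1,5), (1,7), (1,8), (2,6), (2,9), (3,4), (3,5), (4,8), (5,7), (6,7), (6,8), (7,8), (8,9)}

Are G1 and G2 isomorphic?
No, not isomorphic

The graphs are NOT isomorphic.

Connected components of G1: 2 component(s) with vertex sets [[4], [0, 1, 2, 3, 5, 6, 7, 8, 9]], sizes [1, 9].
Connected components of G2: 1 component(s) with vertex sets [[0, 1, 2, 3, 4, 5, 6, 7, 8, 9]], sizes [10].
The number of connected components (and the multiset of component sizes) is an isomorphism invariant — an isomorphism maps each component of G1 bijectively onto a component of G2. Since G1 has 2 component(s) and G2 has 1, they cannot be isomorphic.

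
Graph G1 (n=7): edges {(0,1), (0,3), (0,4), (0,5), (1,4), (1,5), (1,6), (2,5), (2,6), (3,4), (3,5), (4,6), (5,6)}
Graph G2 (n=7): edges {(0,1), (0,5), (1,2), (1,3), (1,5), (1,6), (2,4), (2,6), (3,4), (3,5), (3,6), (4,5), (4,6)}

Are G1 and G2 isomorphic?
Yes, isomorphic

The graphs are isomorphic.
One valid mapping φ: V(G1) → V(G2): 0→6, 1→3, 2→0, 3→2, 4→4, 5→1, 6→5

Verify φ preserves adjacency — for each edge of G1, its image is an edge of G2:
  (0,1) → (φ(0),φ(1)) = (3,6) ∈ E(G2) ✓
  (0,3) → (φ(0),φ(3)) = (2,6) ∈ E(G2) ✓
  (0,4) → (φ(0),φ(4)) = (4,6) ∈ E(G2) ✓
  (0,5) → (φ(0),φ(5)) = (1,6) ∈ E(G2) ✓
  (1,4) → (φ(1),φ(4)) = (3,4) ∈ E(G2) ✓
  (1,5) → (φ(1),φ(5)) = (1,3) ∈ E(G2) ✓
  (1,6) → (φ(1),φ(6)) = (3,5) ∈ E(G2) ✓
  (2,5) → (φ(2),φ(5)) = (0,1) ∈ E(G2) ✓
  (2,6) → (φ(2),φ(6)) = (0,5) ∈ E(G2) ✓
  (3,4) → (φ(3),φ(4)) = (2,4) ∈ E(G2) ✓
  (3,5) → (φ(3),φ(5)) = (1,2) ∈ E(G2) ✓
  (4,6) → (φ(4),φ(6)) = (4,5) ∈ E(G2) ✓
  (5,6) → (φ(5),φ(6)) = (1,5) ∈ E(G2) ✓
All 13 edges of G1 map to edges of G2, and |E(G1)| = |E(G2)| = 13, so φ is a bijection on edges as well as vertices. Hence G1 ≅ G2.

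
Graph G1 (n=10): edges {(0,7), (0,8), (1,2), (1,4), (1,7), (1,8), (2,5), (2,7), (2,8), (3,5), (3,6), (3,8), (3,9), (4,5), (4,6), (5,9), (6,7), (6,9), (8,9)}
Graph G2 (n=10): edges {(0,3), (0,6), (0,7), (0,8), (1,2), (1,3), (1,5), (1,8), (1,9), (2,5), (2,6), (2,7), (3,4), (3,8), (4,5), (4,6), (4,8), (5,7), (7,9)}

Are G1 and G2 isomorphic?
Yes, isomorphic

The graphs are isomorphic.
One valid mapping φ: V(G1) → V(G2): 0→9, 1→2, 2→5, 3→8, 4→6, 5→4, 6→0, 7→7, 8→1, 9→3

Verify φ preserves adjacency — for each edge of G1, its image is an edge of G2:
  (0,7) → (φ(0),φ(7)) = (7,9) ∈ E(G2) ✓
  (0,8) → (φ(0),φ(8)) = (1,9) ∈ E(G2) ✓
  (1,2) → (φ(1),φ(2)) = (2,5) ∈ E(G2) ✓
  (1,4) → (φ(1),φ(4)) = (2,6) ∈ E(G2) ✓
  (1,7) → (φ(1),φ(7)) = (2,7) ∈ E(G2) ✓
  (1,8) → (φ(1),φ(8)) = (1,2) ∈ E(G2) ✓
  (2,5) → (φ(2),φ(5)) = (4,5) ∈ E(G2) ✓
  (2,7) → (φ(2),φ(7)) = (5,7) ∈ E(G2) ✓
  (2,8) → (φ(2),φ(8)) = (1,5) ∈ E(G2) ✓
  (3,5) → (φ(3),φ(5)) = (4,8) ∈ E(G2) ✓
  (3,6) → (φ(3),φ(6)) = (0,8) ∈ E(G2) ✓
  (3,8) → (φ(3),φ(8)) = (1,8) ∈ E(G2) ✓
  (3,9) → (φ(3),φ(9)) = (3,8) ∈ E(G2) ✓
  (4,5) → (φ(4),φ(5)) = (4,6) ∈ E(G2) ✓
  (4,6) → (φ(4),φ(6)) = (0,6) ∈ E(G2) ✓
  (5,9) → (φ(5),φ(9)) = (3,4) ∈ E(G2) ✓
  (6,7) → (φ(6),φ(7)) = (0,7) ∈ E(G2) ✓
  (6,9) → (φ(6),φ(9)) = (0,3) ∈ E(G2) ✓
  (8,9) → (φ(8),φ(9)) = (1,3) ∈ E(G2) ✓
All 19 edges of G1 map to edges of G2, and |E(G1)| = |E(G2)| = 19, so φ is a bijection on edges as well as vertices. Hence G1 ≅ G2.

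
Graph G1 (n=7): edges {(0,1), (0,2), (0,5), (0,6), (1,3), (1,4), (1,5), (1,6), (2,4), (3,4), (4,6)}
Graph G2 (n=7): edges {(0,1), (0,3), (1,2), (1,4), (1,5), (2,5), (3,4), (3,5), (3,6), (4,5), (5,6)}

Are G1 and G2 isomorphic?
Yes, isomorphic

The graphs are isomorphic.
One valid mapping φ: V(G1) → V(G2): 0→3, 1→5, 2→0, 3→2, 4→1, 5→6, 6→4

Verify φ preserves adjacency — for each edge of G1, its image is an edge of G2:
  (0,1) → (φ(0),φ(1)) = (3,5) ∈ E(G2) ✓
  (0,2) → (φ(0),φ(2)) = (0,3) ∈ E(G2) ✓
  (0,5) → (φ(0),φ(5)) = (3,6) ∈ E(G2) ✓
  (0,6) → (φ(0),φ(6)) = (3,4) ∈ E(G2) ✓
  (1,3) → (φ(1),φ(3)) = (2,5) ∈ E(G2) ✓
  (1,4) → (φ(1),φ(4)) = (1,5) ∈ E(G2) ✓
  (1,5) → (φ(1),φ(5)) = (5,6) ∈ E(G2) ✓
  (1,6) → (φ(1),φ(6)) = (4,5) ∈ E(G2) ✓
  (2,4) → (φ(2),φ(4)) = (0,1) ∈ E(G2) ✓
  (3,4) → (φ(3),φ(4)) = (1,2) ∈ E(G2) ✓
  (4,6) → (φ(4),φ(6)) = (1,4) ∈ E(G2) ✓
All 11 edges of G1 map to edges of G2, and |E(G1)| = |E(G2)| = 11, so φ is a bijection on edges as well as vertices. Hence G1 ≅ G2.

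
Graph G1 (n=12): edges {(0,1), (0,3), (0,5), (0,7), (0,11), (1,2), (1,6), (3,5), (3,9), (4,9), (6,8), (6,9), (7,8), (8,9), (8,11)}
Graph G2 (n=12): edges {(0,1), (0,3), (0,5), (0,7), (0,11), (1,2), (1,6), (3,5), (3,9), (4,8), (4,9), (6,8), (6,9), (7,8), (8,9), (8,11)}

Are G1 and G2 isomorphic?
No, not isomorphic

The graphs are NOT isomorphic.

Counting edges: G1 has 15 edge(s); G2 has 16 edge(s).
Edge count is an isomorphism invariant (a bijection on vertices induces a bijection on edges), so differing edge counts rule out isomorphism.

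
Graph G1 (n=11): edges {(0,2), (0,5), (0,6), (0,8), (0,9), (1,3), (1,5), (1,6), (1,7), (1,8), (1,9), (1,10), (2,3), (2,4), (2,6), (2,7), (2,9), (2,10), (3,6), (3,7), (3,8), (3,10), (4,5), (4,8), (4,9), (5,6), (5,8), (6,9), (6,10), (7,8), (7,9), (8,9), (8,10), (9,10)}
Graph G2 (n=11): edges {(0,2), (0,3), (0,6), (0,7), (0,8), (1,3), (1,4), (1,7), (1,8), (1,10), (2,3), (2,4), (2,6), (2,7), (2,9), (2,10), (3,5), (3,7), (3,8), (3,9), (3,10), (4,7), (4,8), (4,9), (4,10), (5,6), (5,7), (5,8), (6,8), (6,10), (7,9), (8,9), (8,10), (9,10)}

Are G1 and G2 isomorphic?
Yes, isomorphic

The graphs are isomorphic.
One valid mapping φ: V(G1) → V(G2): 0→0, 1→10, 2→7, 3→4, 4→5, 5→6, 6→2, 7→1, 8→8, 9→3, 10→9

Verify φ preserves adjacency — for each edge of G1, its image is an edge of G2:
  (0,2) → (φ(0),φ(2)) = (0,7) ∈ E(G2) ✓
  (0,5) → (φ(0),φ(5)) = (0,6) ∈ E(G2) ✓
  (0,6) → (φ(0),φ(6)) = (0,2) ∈ E(G2) ✓
  (0,8) → (φ(0),φ(8)) = (0,8) ∈ E(G2) ✓
  (0,9) → (φ(0),φ(9)) = (0,3) ∈ E(G2) ✓
  (1,3) → (φ(1),φ(3)) = (4,10) ∈ E(G2) ✓
  (1,5) → (φ(1),φ(5)) = (6,10) ∈ E(G2) ✓
  (1,6) → (φ(1),φ(6)) = (2,10) ∈ E(G2) ✓
  (1,7) → (φ(1),φ(7)) = (1,10) ∈ E(G2) ✓
  (1,8) → (φ(1),φ(8)) = (8,10) ∈ E(G2) ✓
  (1,9) → (φ(1),φ(9)) = (3,10) ∈ E(G2) ✓
  (1,10) → (φ(1),φ(10)) = (9,10) ∈ E(G2) ✓
  (2,3) → (φ(2),φ(3)) = (4,7) ∈ E(G2) ✓
  (2,4) → (φ(2),φ(4)) = (5,7) ∈ E(G2) ✓
  (2,6) → (φ(2),φ(6)) = (2,7) ∈ E(G2) ✓
  (2,7) → (φ(2),φ(7)) = (1,7) ∈ E(G2) ✓
  (2,9) → (φ(2),φ(9)) = (3,7) ∈ E(G2) ✓
  (2,10) → (φ(2),φ(10)) = (7,9) ∈ E(G2) ✓
  (3,6) → (φ(3),φ(6)) = (2,4) ∈ E(G2) ✓
  (3,7) → (φ(3),φ(7)) = (1,4) ∈ E(G2) ✓
  (3,8) → (φ(3),φ(8)) = (4,8) ∈ E(G2) ✓
  (3,10) → (φ(3),φ(10)) = (4,9) ∈ E(G2) ✓
  (4,5) → (φ(4),φ(5)) = (5,6) ∈ E(G2) ✓
  (4,8) → (φ(4),φ(8)) = (5,8) ∈ E(G2) ✓
  (4,9) → (φ(4),φ(9)) = (3,5) ∈ E(G2) ✓
  (5,6) → (φ(5),φ(6)) = (2,6) ∈ E(G2) ✓
  (5,8) → (φ(5),φ(8)) = (6,8) ∈ E(G2) ✓
  (6,9) → (φ(6),φ(9)) = (2,3) ∈ E(G2) ✓
  (6,10) → (φ(6),φ(10)) = (2,9) ∈ E(G2) ✓
  (7,8) → (φ(7),φ(8)) = (1,8) ∈ E(G2) ✓
  (7,9) → (φ(7),φ(9)) = (1,3) ∈ E(G2) ✓
  (8,9) → (φ(8),φ(9)) = (3,8) ∈ E(G2) ✓
  (8,10) → (φ(8),φ(10)) = (8,9) ∈ E(G2) ✓
  (9,10) → (φ(9),φ(10)) = (3,9) ∈ E(G2) ✓
All 34 edges of G1 map to edges of G2, and |E(G1)| = |E(G2)| = 34, so φ is a bijection on edges as well as vertices. Hence G1 ≅ G2.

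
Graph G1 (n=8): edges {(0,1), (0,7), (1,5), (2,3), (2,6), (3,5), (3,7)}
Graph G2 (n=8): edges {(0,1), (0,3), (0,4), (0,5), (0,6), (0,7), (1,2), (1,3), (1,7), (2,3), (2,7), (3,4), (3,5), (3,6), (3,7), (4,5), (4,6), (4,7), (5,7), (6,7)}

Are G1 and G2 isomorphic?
No, not isomorphic

The graphs are NOT isomorphic.

Counting triangles (3-cliques): G1 has 0, G2 has 22.
Triangle count is an isomorphism invariant, so differing triangle counts rule out isomorphism.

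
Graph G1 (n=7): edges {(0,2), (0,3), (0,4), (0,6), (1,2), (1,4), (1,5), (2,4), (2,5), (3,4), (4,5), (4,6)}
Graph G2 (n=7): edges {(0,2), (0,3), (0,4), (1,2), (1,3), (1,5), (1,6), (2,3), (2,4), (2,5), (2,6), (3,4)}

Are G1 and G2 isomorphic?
Yes, isomorphic

The graphs are isomorphic.
One valid mapping φ: V(G1) → V(G2): 0→1, 1→4, 2→3, 3→5, 4→2, 5→0, 6→6

Verify φ preserves adjacency — for each edge of G1, its image is an edge of G2:
  (0,2) → (φ(0),φ(2)) = (1,3) ∈ E(G2) ✓
  (0,3) → (φ(0),φ(3)) = (1,5) ∈ E(G2) ✓
  (0,4) → (φ(0),φ(4)) = (1,2) ∈ E(G2) ✓
  (0,6) → (φ(0),φ(6)) = (1,6) ∈ E(G2) ✓
  (1,2) → (φ(1),φ(2)) = (3,4) ∈ E(G2) ✓
  (1,4) → (φ(1),φ(4)) = (2,4) ∈ E(G2) ✓
  (1,5) → (φ(1),φ(5)) = (0,4) ∈ E(G2) ✓
  (2,4) → (φ(2),φ(4)) = (2,3) ∈ E(G2) ✓
  (2,5) → (φ(2),φ(5)) = (0,3) ∈ E(G2) ✓
  (3,4) → (φ(3),φ(4)) = (2,5) ∈ E(G2) ✓
  (4,5) → (φ(4),φ(5)) = (0,2) ∈ E(G2) ✓
  (4,6) → (φ(4),φ(6)) = (2,6) ∈ E(G2) ✓
All 12 edges of G1 map to edges of G2, and |E(G1)| = |E(G2)| = 12, so φ is a bijection on edges as well as vertices. Hence G1 ≅ G2.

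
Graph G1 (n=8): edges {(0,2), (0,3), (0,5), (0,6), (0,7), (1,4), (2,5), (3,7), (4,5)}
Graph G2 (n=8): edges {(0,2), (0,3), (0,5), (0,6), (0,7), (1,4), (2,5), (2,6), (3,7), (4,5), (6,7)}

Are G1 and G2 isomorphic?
No, not isomorphic

The graphs are NOT isomorphic.

Counting edges: G1 has 9 edge(s); G2 has 11 edge(s).
Edge count is an isomorphism invariant (a bijection on vertices induces a bijection on edges), so differing edge counts rule out isomorphism.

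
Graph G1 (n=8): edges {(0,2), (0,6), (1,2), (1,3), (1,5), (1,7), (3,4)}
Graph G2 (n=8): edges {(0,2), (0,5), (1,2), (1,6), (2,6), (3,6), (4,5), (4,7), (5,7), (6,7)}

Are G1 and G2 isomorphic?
No, not isomorphic

The graphs are NOT isomorphic.

Degrees in G1: deg(0)=2, deg(1)=4, deg(2)=2, deg(3)=2, deg(4)=1, deg(5)=1, deg(6)=1, deg(7)=1.
Sorted degree sequence of G1: [4, 2, 2, 2, 1, 1, 1, 1].
Degrees in G2: deg(0)=2, deg(1)=2, deg(2)=3, deg(3)=1, deg(4)=2, deg(5)=3, deg(6)=4, deg(7)=3.
Sorted degree sequence of G2: [4, 3, 3, 3, 2, 2, 2, 1].
The (sorted) degree sequence is an isomorphism invariant, so since G1 and G2 have different degree sequences they cannot be isomorphic.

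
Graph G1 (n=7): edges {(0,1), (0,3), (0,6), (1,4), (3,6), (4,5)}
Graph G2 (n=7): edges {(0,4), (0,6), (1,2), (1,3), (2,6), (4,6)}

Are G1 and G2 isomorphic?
Yes, isomorphic

The graphs are isomorphic.
One valid mapping φ: V(G1) → V(G2): 0→6, 1→2, 2→5, 3→4, 4→1, 5→3, 6→0

Verify φ preserves adjacency — for each edge of G1, its image is an edge of G2:
  (0,1) → (φ(0),φ(1)) = (2,6) ∈ E(G2) ✓
  (0,3) → (φ(0),φ(3)) = (4,6) ∈ E(G2) ✓
  (0,6) → (φ(0),φ(6)) = (0,6) ∈ E(G2) ✓
  (1,4) → (φ(1),φ(4)) = (1,2) ∈ E(G2) ✓
  (3,6) → (φ(3),φ(6)) = (0,4) ∈ E(G2) ✓
  (4,5) → (φ(4),φ(5)) = (1,3) ∈ E(G2) ✓
All 6 edges of G1 map to edges of G2, and |E(G1)| = |E(G2)| = 6, so φ is a bijection on edges as well as vertices. Hence G1 ≅ G2.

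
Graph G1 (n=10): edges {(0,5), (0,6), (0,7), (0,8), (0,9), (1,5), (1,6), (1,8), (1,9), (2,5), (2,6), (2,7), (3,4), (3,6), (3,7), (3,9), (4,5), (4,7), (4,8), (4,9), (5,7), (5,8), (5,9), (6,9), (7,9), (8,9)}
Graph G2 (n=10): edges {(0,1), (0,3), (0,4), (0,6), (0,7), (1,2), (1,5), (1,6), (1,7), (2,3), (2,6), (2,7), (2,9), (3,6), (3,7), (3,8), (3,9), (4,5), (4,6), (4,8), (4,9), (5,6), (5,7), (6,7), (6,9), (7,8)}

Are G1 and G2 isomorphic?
Yes, isomorphic

The graphs are isomorphic.
One valid mapping φ: V(G1) → V(G2): 0→0, 1→5, 2→8, 3→9, 4→2, 5→7, 6→4, 7→3, 8→1, 9→6

Verify φ preserves adjacency — for each edge of G1, its image is an edge of G2:
  (0,5) → (φ(0),φ(5)) = (0,7) ∈ E(G2) ✓
  (0,6) → (φ(0),φ(6)) = (0,4) ∈ E(G2) ✓
  (0,7) → (φ(0),φ(7)) = (0,3) ∈ E(G2) ✓
  (0,8) → (φ(0),φ(8)) = (0,1) ∈ E(G2) ✓
  (0,9) → (φ(0),φ(9)) = (0,6) ∈ E(G2) ✓
  (1,5) → (φ(1),φ(5)) = (5,7) ∈ E(G2) ✓
  (1,6) → (φ(1),φ(6)) = (4,5) ∈ E(G2) ✓
  (1,8) → (φ(1),φ(8)) = (1,5) ∈ E(G2) ✓
  (1,9) → (φ(1),φ(9)) = (5,6) ∈ E(G2) ✓
  (2,5) → (φ(2),φ(5)) = (7,8) ∈ E(G2) ✓
  (2,6) → (φ(2),φ(6)) = (4,8) ∈ E(G2) ✓
  (2,7) → (φ(2),φ(7)) = (3,8) ∈ E(G2) ✓
  (3,4) → (φ(3),φ(4)) = (2,9) ∈ E(G2) ✓
  (3,6) → (φ(3),φ(6)) = (4,9) ∈ E(G2) ✓
  (3,7) → (φ(3),φ(7)) = (3,9) ∈ E(G2) ✓
  (3,9) → (φ(3),φ(9)) = (6,9) ∈ E(G2) ✓
  (4,5) → (φ(4),φ(5)) = (2,7) ∈ E(G2) ✓
  (4,7) → (φ(4),φ(7)) = (2,3) ∈ E(G2) ✓
  (4,8) → (φ(4),φ(8)) = (1,2) ∈ E(G2) ✓
  (4,9) → (φ(4),φ(9)) = (2,6) ∈ E(G2) ✓
  (5,7) → (φ(5),φ(7)) = (3,7) ∈ E(G2) ✓
  (5,8) → (φ(5),φ(8)) = (1,7) ∈ E(G2) ✓
  (5,9) → (φ(5),φ(9)) = (6,7) ∈ E(G2) ✓
  (6,9) → (φ(6),φ(9)) = (4,6) ∈ E(G2) ✓
  (7,9) → (φ(7),φ(9)) = (3,6) ∈ E(G2) ✓
  (8,9) → (φ(8),φ(9)) = (1,6) ∈ E(G2) ✓
All 26 edges of G1 map to edges of G2, and |E(G1)| = |E(G2)| = 26, so φ is a bijection on edges as well as vertices. Hence G1 ≅ G2.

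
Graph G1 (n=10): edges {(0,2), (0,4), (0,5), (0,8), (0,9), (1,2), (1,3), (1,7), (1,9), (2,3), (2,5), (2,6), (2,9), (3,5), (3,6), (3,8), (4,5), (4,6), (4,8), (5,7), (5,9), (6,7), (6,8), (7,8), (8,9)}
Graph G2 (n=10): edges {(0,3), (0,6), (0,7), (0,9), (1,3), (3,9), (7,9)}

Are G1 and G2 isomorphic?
No, not isomorphic

The graphs are NOT isomorphic.

Connected components of G1: 1 component(s) with vertex sets [[0, 1, 2, 3, 4, 5, 6, 7, 8, 9]], sizes [10].
Connected components of G2: 5 component(s) with vertex sets [[2], [4], [5], [8], [0, 1, 3, 6, 7, 9]], sizes [1, 1, 1, 1, 6].
The number of connected components (and the multiset of component sizes) is an isomorphism invariant — an isomorphism maps each component of G1 bijectively onto a component of G2. Since G1 has 1 component(s) and G2 has 5, they cannot be isomorphic.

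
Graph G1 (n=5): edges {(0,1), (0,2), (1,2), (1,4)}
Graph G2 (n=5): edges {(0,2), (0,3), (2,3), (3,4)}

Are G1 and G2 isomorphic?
Yes, isomorphic

The graphs are isomorphic.
One valid mapping φ: V(G1) → V(G2): 0→0, 1→3, 2→2, 3→1, 4→4

Verify φ preserves adjacency — for each edge of G1, its image is an edge of G2:
  (0,1) → (φ(0),φ(1)) = (0,3) ∈ E(G2) ✓
  (0,2) → (φ(0),φ(2)) = (0,2) ∈ E(G2) ✓
  (1,2) → (φ(1),φ(2)) = (2,3) ∈ E(G2) ✓
  (1,4) → (φ(1),φ(4)) = (3,4) ∈ E(G2) ✓
All 4 edges of G1 map to edges of G2, and |E(G1)| = |E(G2)| = 4, so φ is a bijection on edges as well as vertices. Hence G1 ≅ G2.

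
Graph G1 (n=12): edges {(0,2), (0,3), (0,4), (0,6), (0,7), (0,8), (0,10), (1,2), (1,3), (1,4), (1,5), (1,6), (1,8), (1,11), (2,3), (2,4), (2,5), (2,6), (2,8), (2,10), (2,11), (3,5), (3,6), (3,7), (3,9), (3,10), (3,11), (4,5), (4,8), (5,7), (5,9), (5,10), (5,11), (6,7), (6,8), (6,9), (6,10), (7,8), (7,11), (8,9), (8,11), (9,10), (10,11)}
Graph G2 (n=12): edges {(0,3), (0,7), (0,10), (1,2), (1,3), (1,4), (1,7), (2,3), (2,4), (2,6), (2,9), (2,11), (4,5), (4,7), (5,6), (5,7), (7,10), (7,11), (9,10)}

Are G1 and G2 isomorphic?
No, not isomorphic

The graphs are NOT isomorphic.

Connected components of G1: 1 component(s) with vertex sets [[0, 1, 2, 3, 4, 5, 6, 7, 8, 9, 10, 11]], sizes [12].
Connected components of G2: 2 component(s) with vertex sets [[8], [0, 1, 2, 3, 4, 5, 6, 7, 9, 10, 11]], sizes [1, 11].
The number of connected components (and the multiset of component sizes) is an isomorphism invariant — an isomorphism maps each component of G1 bijectively onto a component of G2. Since G1 has 1 component(s) and G2 has 2, they cannot be isomorphic.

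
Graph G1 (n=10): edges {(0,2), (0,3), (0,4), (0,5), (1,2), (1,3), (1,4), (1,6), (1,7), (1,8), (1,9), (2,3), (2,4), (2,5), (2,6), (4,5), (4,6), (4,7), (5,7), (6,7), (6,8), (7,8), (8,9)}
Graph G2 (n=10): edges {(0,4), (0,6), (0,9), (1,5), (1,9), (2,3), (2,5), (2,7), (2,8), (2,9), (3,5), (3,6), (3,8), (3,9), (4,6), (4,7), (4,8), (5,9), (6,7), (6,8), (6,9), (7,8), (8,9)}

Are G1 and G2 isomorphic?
Yes, isomorphic

The graphs are isomorphic.
One valid mapping φ: V(G1) → V(G2): 0→4, 1→9, 2→6, 3→0, 4→8, 5→7, 6→3, 7→2, 8→5, 9→1

Verify φ preserves adjacency — for each edge of G1, its image is an edge of G2:
  (0,2) → (φ(0),φ(2)) = (4,6) ∈ E(G2) ✓
  (0,3) → (φ(0),φ(3)) = (0,4) ∈ E(G2) ✓
  (0,4) → (φ(0),φ(4)) = (4,8) ∈ E(G2) ✓
  (0,5) → (φ(0),φ(5)) = (4,7) ∈ E(G2) ✓
  (1,2) → (φ(1),φ(2)) = (6,9) ∈ E(G2) ✓
  (1,3) → (φ(1),φ(3)) = (0,9) ∈ E(G2) ✓
  (1,4) → (φ(1),φ(4)) = (8,9) ∈ E(G2) ✓
  (1,6) → (φ(1),φ(6)) = (3,9) ∈ E(G2) ✓
  (1,7) → (φ(1),φ(7)) = (2,9) ∈ E(G2) ✓
  (1,8) → (φ(1),φ(8)) = (5,9) ∈ E(G2) ✓
  (1,9) → (φ(1),φ(9)) = (1,9) ∈ E(G2) ✓
  (2,3) → (φ(2),φ(3)) = (0,6) ∈ E(G2) ✓
  (2,4) → (φ(2),φ(4)) = (6,8) ∈ E(G2) ✓
  (2,5) → (φ(2),φ(5)) = (6,7) ∈ E(G2) ✓
  (2,6) → (φ(2),φ(6)) = (3,6) ∈ E(G2) ✓
  (4,5) → (φ(4),φ(5)) = (7,8) ∈ E(G2) ✓
  (4,6) → (φ(4),φ(6)) = (3,8) ∈ E(G2) ✓
  (4,7) → (φ(4),φ(7)) = (2,8) ∈ E(G2) ✓
  (5,7) → (φ(5),φ(7)) = (2,7) ∈ E(G2) ✓
  (6,7) → (φ(6),φ(7)) = (2,3) ∈ E(G2) ✓
  (6,8) → (φ(6),φ(8)) = (3,5) ∈ E(G2) ✓
  (7,8) → (φ(7),φ(8)) = (2,5) ∈ E(G2) ✓
  (8,9) → (φ(8),φ(9)) = (1,5) ∈ E(G2) ✓
All 23 edges of G1 map to edges of G2, and |E(G1)| = |E(G2)| = 23, so φ is a bijection on edges as well as vertices. Hence G1 ≅ G2.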